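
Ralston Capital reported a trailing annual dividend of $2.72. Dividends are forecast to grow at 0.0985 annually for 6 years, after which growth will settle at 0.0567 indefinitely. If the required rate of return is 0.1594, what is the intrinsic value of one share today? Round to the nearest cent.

Two-stage DDM. Project D₁…D_6 at 0.0985, terminal growth 0.0567, discount at r = 0.1594.
D_1 = 2.9879
D_2 = 3.2822
D_3 = 3.6055
D_4 = 3.9607
D_5 = 4.3508
D_6 = 4.7794
Terminal value at t=6: TV = D_7/(r−g) = 5.0503/(0.1594−0.0567) = 49.1757
P₀ = 2.9879/(1+0.1594)^1 + 3.2822/(1+0.1594)^2 + 3.6055/(1+0.1594)^3 + 3.9607/(1+0.1594)^4 + 4.3508/(1+0.1594)^5 + 4.7794/(1+0.1594)^6 + 49.1757/(1+0.1594)^6 = 33.8155

$33.82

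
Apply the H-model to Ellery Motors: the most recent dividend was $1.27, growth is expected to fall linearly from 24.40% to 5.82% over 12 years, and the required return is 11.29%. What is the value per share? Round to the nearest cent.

$50.45

H-model: P₀ = D₀[(1+g_L) + H(g_S−g_L)]/(r−g_L), with H = 12/2 = 6.
P₀ = 1.27 × [(1+0.0582) + 6×(0.244−0.0582)] / (0.1129−0.0582)
   = 1.27 × 2.1730 / 0.0547 = 50.4517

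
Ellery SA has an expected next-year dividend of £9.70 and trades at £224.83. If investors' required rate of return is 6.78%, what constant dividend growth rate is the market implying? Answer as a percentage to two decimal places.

2.47%

From P₀ = D₁/(r − g), the implied growth is g = r − D₁/P₀.
g = 0.0678 − 9.70/224.83 = 0.0678 − 0.04314 = 0.02466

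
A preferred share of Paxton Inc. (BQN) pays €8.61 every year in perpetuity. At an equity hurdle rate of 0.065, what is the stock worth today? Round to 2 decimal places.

Zero-growth DDM (perpetuity): P₀ = D/r = 8.61 / 0.065 = 132.4615

€132.46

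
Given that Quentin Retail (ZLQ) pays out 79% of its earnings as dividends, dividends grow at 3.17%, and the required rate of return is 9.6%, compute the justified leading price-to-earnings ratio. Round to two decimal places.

12.29

Justified leading P/E = b/(r−g) = 0.79/(0.096−0.0317) = 12.2862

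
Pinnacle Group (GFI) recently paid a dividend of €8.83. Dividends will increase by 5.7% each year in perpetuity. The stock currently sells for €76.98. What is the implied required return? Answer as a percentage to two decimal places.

17.82%

Rearranging the constant-growth DDM: r = D₁/P₀ + g.
D₁ = 8.83 × (1 + 0.057) = 9.3333.
r = 9.3333 / 76.98 + 0.057 = 0.12124 + 0.057 = 0.17824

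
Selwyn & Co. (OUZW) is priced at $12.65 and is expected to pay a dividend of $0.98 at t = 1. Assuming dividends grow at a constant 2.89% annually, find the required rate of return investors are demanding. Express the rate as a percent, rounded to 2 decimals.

10.64%

Rearranging the constant-growth DDM: r = D₁/P₀ + g.
r = 0.9800 / 12.65 + 0.0289 = 0.07747 + 0.0289 = 0.10637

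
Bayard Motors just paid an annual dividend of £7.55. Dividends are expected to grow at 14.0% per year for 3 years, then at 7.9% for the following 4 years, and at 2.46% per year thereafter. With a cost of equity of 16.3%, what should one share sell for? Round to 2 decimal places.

£84.43

Three-stage DDM. Project D₁…D_7; terminal Gordon value at t=7 with g = 0.0246; discount at r = 0.163.
D_1 = 8.6070
D_2 = 9.8120
D_3 = 11.1857
D_4 = 12.0693
D_5 = 13.0228
D_6 = 14.0516
D_7 = 15.1617
TV_7 = 15.5347/(0.163−0.0246) = 112.2446
P₀ = Σ Dₜ/(1+r)ᵗ + TV_7/(1+r)^7 = 84.4350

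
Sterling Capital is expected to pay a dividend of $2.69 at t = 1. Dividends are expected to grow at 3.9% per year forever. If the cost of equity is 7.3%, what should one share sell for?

Gordon growth model: P₀ = D₁/(r − g), with D₁ = 2.69 given directly.
P₀ = 2.6900 / (0.073 − 0.039) = 2.6900 / 0.034 = 79.1176

$79.12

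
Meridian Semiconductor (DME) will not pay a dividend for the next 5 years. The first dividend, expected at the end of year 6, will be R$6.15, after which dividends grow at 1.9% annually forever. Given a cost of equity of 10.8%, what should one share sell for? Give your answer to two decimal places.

R$41.38

Deferred-dividend DDM. At t=5 the remaining stream is a growing perpetuity with first payment D_6 = 6.15.
V_5 = D_6/(r−g) = 6.15/(0.108−0.019) = 69.1011
P₀ = V_5/(1+r)^5 = 69.1011/(1+0.108)^5 = 41.3796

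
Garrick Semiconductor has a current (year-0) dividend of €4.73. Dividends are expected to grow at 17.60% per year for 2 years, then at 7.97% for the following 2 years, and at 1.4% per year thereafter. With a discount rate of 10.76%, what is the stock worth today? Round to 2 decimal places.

€75.51

Three-stage DDM. Project D₁…D_4; terminal Gordon value at t=4 with g = 0.014; discount at r = 0.1076.
D_1 = 5.5625
D_2 = 6.5415
D_3 = 7.0628
D_4 = 7.6257
TV_4 = 7.7325/(0.1076−0.014) = 82.6122
P₀ = Σ Dₜ/(1+r)ᵗ + TV_4/(1+r)^4 = 75.5117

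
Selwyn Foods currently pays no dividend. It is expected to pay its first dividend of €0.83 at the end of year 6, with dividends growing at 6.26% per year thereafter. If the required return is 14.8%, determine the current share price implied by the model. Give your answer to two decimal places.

Deferred-dividend DDM. At t=5 the remaining stream is a growing perpetuity with first payment D_6 = 0.83.
V_5 = D_6/(r−g) = 0.83/(0.148−0.0626) = 9.7190
P₀ = V_5/(1+r)^5 = 9.7190/(1+0.148)^5 = 4.8743

€4.87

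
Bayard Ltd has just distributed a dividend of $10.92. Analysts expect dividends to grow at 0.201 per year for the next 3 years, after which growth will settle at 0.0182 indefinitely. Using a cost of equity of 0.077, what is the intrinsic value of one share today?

Two-stage DDM. Project D₁…D_3 at 0.201, terminal growth 0.0182, discount at r = 0.077.
D_1 = 13.1149
D_2 = 15.7510
D_3 = 18.9170
Terminal value at t=3: TV = D_4/(r−g) = 19.2613/(0.077−0.0182) = 327.5725
P₀ = 13.1149/(1+0.077)^1 + 15.7510/(1+0.077)^2 + 18.9170/(1+0.077)^3 + 327.5725/(1+0.077)^3 = 303.1160

$303.12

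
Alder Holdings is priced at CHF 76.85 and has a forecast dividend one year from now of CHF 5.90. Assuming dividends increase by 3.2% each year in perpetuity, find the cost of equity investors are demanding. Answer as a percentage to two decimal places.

Rearranging the constant-growth DDM: r = D₁/P₀ + g.
r = 5.9000 / 76.85 + 0.032 = 0.07677 + 0.032 = 0.10877

10.88%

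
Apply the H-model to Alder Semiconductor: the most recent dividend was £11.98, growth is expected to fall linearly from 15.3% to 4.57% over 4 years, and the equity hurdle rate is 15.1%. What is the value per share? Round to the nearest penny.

£143.38

H-model: P₀ = D₀[(1+g_L) + H(g_S−g_L)]/(r−g_L), with H = 4/2 = 2.
P₀ = 11.98 × [(1+0.0457) + 2×(0.153−0.0457)] / (0.151−0.0457)
   = 11.98 × 1.2603 / 0.1053 = 143.3846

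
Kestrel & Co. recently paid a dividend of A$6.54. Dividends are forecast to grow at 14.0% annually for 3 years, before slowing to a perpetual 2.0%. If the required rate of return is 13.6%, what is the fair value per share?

A$77.87

Two-stage DDM. Project D₁…D_3 at 0.14, terminal growth 0.02, discount at r = 0.136.
D_1 = 7.4556
D_2 = 8.4994
D_3 = 9.6893
Terminal value at t=3: TV = D_4/(r−g) = 9.8831/(0.136−0.02) = 85.1990
P₀ = 7.4556/(1+0.136)^1 + 8.4994/(1+0.136)^2 + 9.6893/(1+0.136)^3 + 85.1990/(1+0.136)^3 = 77.8750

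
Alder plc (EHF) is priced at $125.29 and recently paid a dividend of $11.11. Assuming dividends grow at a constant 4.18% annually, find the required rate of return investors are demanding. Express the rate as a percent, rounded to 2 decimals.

Rearranging the constant-growth DDM: r = D₁/P₀ + g.
D₁ = 11.11 × (1 + 0.0418) = 11.5744.
r = 11.5744 / 125.29 + 0.0418 = 0.09238 + 0.0418 = 0.13418

13.42%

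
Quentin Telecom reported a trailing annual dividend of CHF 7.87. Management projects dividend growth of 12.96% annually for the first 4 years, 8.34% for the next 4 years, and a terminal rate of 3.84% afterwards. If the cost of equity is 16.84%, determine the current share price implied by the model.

Three-stage DDM. Project D₁…D_8; terminal Gordon value at t=8 with g = 0.0384; discount at r = 0.1684.
D_1 = 8.8900
D_2 = 10.0421
D_3 = 11.3435
D_4 = 12.8137
D_5 = 13.8823
D_6 = 15.0401
D_7 = 16.2945
D_8 = 17.6534
TV_8 = 18.3313/(0.1684−0.0384) = 141.0101
P₀ = Σ Dₜ/(1+r)ᵗ + TV_8/(1+r)^8 = 92.4023

CHF 92.40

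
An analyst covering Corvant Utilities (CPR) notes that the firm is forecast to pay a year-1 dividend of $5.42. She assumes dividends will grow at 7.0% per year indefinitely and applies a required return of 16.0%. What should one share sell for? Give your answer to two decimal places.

Gordon growth model: P₀ = D₁/(r − g), with D₁ = 5.42 given directly.
P₀ = 5.4200 / (0.16 − 0.07) = 5.4200 / 0.09 = 60.2222

$60.22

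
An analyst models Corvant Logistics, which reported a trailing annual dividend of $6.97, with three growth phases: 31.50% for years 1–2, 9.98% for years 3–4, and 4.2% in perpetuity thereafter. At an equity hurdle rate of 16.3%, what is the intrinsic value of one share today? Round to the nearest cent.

Three-stage DDM. Project D₁…D_4; terminal Gordon value at t=4 with g = 0.042; discount at r = 0.163.
D_1 = 9.1655
D_2 = 12.0527
D_3 = 13.2556
D_4 = 14.5785
TV_4 = 15.1908/(0.163−0.042) = 125.5435
P₀ = Σ Dₜ/(1+r)ᵗ + TV_4/(1+r)^4 = 101.8113

$101.81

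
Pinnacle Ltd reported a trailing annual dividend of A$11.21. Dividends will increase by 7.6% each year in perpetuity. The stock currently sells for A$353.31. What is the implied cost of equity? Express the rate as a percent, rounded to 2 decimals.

11.01%

Rearranging the constant-growth DDM: r = D₁/P₀ + g.
D₁ = 11.21 × (1 + 0.076) = 12.0620.
r = 12.0620 / 353.31 + 0.076 = 0.03414 + 0.076 = 0.11014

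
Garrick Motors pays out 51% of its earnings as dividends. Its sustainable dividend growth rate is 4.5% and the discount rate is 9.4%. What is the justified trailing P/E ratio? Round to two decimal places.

10.88

Justified trailing P/E = b(1+g)/(r−g) = 0.51×(1+0.045)/(0.094−0.045) = 10.8765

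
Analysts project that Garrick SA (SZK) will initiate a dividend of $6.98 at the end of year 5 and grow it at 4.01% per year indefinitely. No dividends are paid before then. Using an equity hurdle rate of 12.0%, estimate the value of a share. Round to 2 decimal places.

$55.52

Deferred-dividend DDM. At t=4 the remaining stream is a growing perpetuity with first payment D_5 = 6.98.
V_4 = D_5/(r−g) = 6.98/(0.12−0.0401) = 87.3592
P₀ = V_4/(1+r)^4 = 87.3592/(1+0.12)^4 = 55.5184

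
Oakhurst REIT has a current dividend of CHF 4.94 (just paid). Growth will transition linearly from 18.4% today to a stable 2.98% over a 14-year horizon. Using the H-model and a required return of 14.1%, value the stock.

H-model: P₀ = D₀[(1+g_L) + H(g_S−g_L)]/(r−g_L), with H = 14/2 = 7.
P₀ = 4.94 × [(1+0.0298) + 7×(0.184−0.0298)] / (0.141−0.0298)
   = 4.94 × 2.1092 / 0.1112 = 93.7001

CHF 93.70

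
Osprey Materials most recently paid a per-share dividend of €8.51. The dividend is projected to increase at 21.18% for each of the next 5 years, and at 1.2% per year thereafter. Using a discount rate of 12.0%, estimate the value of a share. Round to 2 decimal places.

€172.47

Two-stage DDM. Project D₁…D_5 at 0.2118, terminal growth 0.012, discount at r = 0.12.
D_1 = 10.3124
D_2 = 12.4966
D_3 = 15.1434
D_4 = 18.3507
D_5 = 22.2374
Terminal value at t=5: TV = D_6/(r−g) = 22.5043/(0.12−0.012) = 208.3728
P₀ = 10.3124/(1+0.12)^1 + 12.4966/(1+0.12)^2 + 15.1434/(1+0.12)^3 + 18.3507/(1+0.12)^4 + 22.2374/(1+0.12)^5 + 208.3728/(1+0.12)^5 = 172.4651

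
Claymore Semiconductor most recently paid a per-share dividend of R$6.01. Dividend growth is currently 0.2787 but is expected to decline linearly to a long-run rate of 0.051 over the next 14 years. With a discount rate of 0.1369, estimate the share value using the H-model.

H-model: P₀ = D₀[(1+g_L) + H(g_S−g_L)]/(r−g_L), with H = 14/2 = 7.
P₀ = 6.01 × [(1+0.051) + 7×(0.2787−0.051)] / (0.1369−0.051)
   = 6.01 × 2.6449 / 0.0859 = 185.0506

R$185.05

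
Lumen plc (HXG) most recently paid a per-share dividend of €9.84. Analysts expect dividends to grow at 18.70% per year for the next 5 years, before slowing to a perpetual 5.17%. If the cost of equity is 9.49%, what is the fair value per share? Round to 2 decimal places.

€421.84

Two-stage DDM. Project D₁…D_5 at 0.187, terminal growth 0.0517, discount at r = 0.0949.
D_1 = 11.6801
D_2 = 13.8643
D_3 = 16.4569
D_4 = 19.5343
D_5 = 23.1872
Terminal value at t=5: TV = D_6/(r−g) = 24.3860/(0.0949−0.0517) = 564.4907
P₀ = 11.6801/(1+0.0949)^1 + 13.8643/(1+0.0949)^2 + 16.4569/(1+0.0949)^3 + 19.5343/(1+0.0949)^4 + 23.1872/(1+0.0949)^5 + 564.4907/(1+0.0949)^5 = 421.8430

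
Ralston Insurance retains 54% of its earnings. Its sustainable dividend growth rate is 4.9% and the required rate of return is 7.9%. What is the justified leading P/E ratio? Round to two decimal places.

15.33

Payout ratio b = 1 − 0.54 = 0.46.
Justified leading P/E = b/(r−g) = 0.46/(0.079−0.049) = 15.3333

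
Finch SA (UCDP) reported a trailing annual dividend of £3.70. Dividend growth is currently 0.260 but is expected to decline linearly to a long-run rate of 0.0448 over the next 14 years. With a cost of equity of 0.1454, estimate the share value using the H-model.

H-model: P₀ = D₀[(1+g_L) + H(g_S−g_L)]/(r−g_L), with H = 14/2 = 7.
P₀ = 3.70 × [(1+0.0448) + 7×(0.26−0.0448)] / (0.1454−0.0448)
   = 3.70 × 2.5512 / 0.1006 = 93.8314

£93.83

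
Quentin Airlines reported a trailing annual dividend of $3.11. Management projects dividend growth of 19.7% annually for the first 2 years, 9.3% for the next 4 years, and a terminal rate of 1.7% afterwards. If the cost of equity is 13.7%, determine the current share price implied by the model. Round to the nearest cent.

Three-stage DDM. Project D₁…D_6; terminal Gordon value at t=6 with g = 0.017; discount at r = 0.137.
D_1 = 3.7227
D_2 = 4.4560
D_3 = 4.8704
D_4 = 5.3234
D_5 = 5.8185
D_6 = 6.3596
TV_6 = 6.4677/(0.137−0.017) = 53.8976
P₀ = Σ Dₜ/(1+r)ᵗ + TV_6/(1+r)^6 = 44.1716

$44.17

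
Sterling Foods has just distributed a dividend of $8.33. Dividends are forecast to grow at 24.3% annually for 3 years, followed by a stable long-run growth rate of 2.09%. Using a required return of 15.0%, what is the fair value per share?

Two-stage DDM. Project D₁…D_3 at 0.243, terminal growth 0.0209, discount at r = 0.15.
D_1 = 10.3542
D_2 = 12.8703
D_3 = 15.9977
Terminal value at t=3: TV = D_4/(r−g) = 16.3321/(0.15−0.0209) = 126.5072
P₀ = 10.3542/(1+0.15)^1 + 12.8703/(1+0.15)^2 + 15.9977/(1+0.15)^3 + 126.5072/(1+0.15)^3 = 112.4347

$112.43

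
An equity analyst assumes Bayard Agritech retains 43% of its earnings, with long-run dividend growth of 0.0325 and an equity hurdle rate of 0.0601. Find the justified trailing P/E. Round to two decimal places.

Payout ratio b = 1 − 0.43 = 0.57.
Justified trailing P/E = b(1+g)/(r−g) = 0.57×(1+0.0325)/(0.0601−0.0325) = 21.3234

21.32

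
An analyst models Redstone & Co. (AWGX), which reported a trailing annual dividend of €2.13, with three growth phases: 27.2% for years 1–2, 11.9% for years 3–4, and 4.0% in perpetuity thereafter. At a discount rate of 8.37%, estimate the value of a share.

Three-stage DDM. Project D₁…D_4; terminal Gordon value at t=4 with g = 0.04; discount at r = 0.0837.
D_1 = 2.7094
D_2 = 3.4463
D_3 = 3.8564
D_4 = 4.3153
TV_4 = 4.4879/(0.0837−0.04) = 102.6989
P₀ = Σ Dₜ/(1+r)ᵗ + TV_4/(1+r)^4 = 86.0546

€86.05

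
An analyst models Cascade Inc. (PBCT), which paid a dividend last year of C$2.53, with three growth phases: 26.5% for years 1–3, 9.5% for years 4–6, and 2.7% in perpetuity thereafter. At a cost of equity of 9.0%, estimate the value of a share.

Three-stage DDM. Project D₁…D_6; terminal Gordon value at t=6 with g = 0.027; discount at r = 0.09.
D_1 = 3.2005
D_2 = 4.0486
D_3 = 5.1214
D_4 = 5.6080
D_5 = 6.1407
D_6 = 6.7241
TV_6 = 6.9057/(0.09−0.027) = 109.6136
P₀ = Σ Dₜ/(1+r)ᵗ + TV_6/(1+r)^6 = 87.6307

C$87.63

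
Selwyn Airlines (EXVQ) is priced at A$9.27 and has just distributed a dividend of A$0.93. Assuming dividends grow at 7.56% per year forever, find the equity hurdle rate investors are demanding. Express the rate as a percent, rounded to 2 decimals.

18.35%

Rearranging the constant-growth DDM: r = D₁/P₀ + g.
D₁ = 0.93 × (1 + 0.0756) = 1.0003.
r = 1.0003 / 9.27 + 0.0756 = 0.10791 + 0.0756 = 0.18351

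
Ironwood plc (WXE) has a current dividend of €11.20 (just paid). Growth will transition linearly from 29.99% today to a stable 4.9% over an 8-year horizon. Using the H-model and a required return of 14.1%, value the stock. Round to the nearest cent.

€249.88

H-model: P₀ = D₀[(1+g_L) + H(g_S−g_L)]/(r−g_L), with H = 8/2 = 4.
P₀ = 11.20 × [(1+0.049) + 4×(0.2999−0.049)] / (0.141−0.049)
   = 11.20 × 2.0526 / 0.092 = 249.8817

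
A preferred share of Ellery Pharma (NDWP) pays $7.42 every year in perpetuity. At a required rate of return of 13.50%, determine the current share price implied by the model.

Zero-growth DDM (perpetuity): P₀ = D/r = 7.42 / 0.135 = 54.9630

$54.96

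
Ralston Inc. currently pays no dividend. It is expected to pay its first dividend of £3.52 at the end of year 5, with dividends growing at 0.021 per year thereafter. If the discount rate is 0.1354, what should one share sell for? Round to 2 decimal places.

Deferred-dividend DDM. At t=4 the remaining stream is a growing perpetuity with first payment D_5 = 3.52.
V_4 = D_5/(r−g) = 3.52/(0.1354−0.021) = 30.7692
P₀ = V_4/(1+r)^4 = 30.7692/(1+0.1354)^4 = 18.5149

£18.51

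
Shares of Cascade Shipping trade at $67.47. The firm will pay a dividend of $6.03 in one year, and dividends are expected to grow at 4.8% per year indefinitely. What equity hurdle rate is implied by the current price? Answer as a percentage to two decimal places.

Rearranging the constant-growth DDM: r = D₁/P₀ + g.
r = 6.0300 / 67.47 + 0.048 = 0.08937 + 0.048 = 0.13737

13.74%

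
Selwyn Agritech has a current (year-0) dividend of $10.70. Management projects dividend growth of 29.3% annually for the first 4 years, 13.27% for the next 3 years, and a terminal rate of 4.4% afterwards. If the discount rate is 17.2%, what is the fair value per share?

Three-stage DDM. Project D₁…D_7; terminal Gordon value at t=7 with g = 0.044; discount at r = 0.172.
D_1 = 13.8351
D_2 = 17.8888
D_3 = 23.1302
D_4 = 29.9073
D_5 = 33.8761
D_6 = 38.3714
D_7 = 43.4633
TV_7 = 45.3757/(0.172−0.044) = 354.4974
P₀ = Σ Dₜ/(1+r)ᵗ + TV_7/(1+r)^7 = 216.1964

$216.20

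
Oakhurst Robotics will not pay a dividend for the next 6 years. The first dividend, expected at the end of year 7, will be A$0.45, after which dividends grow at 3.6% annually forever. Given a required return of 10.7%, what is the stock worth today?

Deferred-dividend DDM. At t=6 the remaining stream is a growing perpetuity with first payment D_7 = 0.45.
V_6 = D_7/(r−g) = 0.45/(0.107−0.036) = 6.3380
P₀ = V_6/(1+r)^6 = 6.3380/(1+0.107)^6 = 3.4440

A$3.44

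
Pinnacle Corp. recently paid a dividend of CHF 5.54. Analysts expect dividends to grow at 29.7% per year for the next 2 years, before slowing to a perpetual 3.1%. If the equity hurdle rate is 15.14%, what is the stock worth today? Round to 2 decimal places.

CHF 73.47

Two-stage DDM. Project D₁…D_2 at 0.297, terminal growth 0.031, discount at r = 0.1514.
D_1 = 7.1854
D_2 = 9.3194
Terminal value at t=2: TV = D_3/(r−g) = 9.6083/(0.1514−0.031) = 79.8035
P₀ = 7.1854/(1+0.1514)^1 + 9.3194/(1+0.1514)^2 + 79.8035/(1+0.1514)^2 = 73.4665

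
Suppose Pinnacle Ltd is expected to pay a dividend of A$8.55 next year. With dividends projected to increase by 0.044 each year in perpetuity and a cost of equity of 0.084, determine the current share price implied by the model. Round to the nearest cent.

Gordon growth model: P₀ = D₁/(r − g), with D₁ = 8.55 given directly.
P₀ = 8.5500 / (0.084 − 0.044) = 8.5500 / 0.04 = 213.7500

A$213.75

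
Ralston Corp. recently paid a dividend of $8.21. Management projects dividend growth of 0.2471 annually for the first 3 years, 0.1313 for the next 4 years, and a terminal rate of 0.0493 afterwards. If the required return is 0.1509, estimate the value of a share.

$169.73

Three-stage DDM. Project D₁…D_7; terminal Gordon value at t=7 with g = 0.0493; discount at r = 0.1509.
D_1 = 10.2387
D_2 = 12.7687
D_3 = 15.9238
D_4 = 18.0146
D_5 = 20.3799
D_6 = 23.0558
D_7 = 26.0830
TV_7 = 27.3689/(0.1509−0.0493) = 269.3792
P₀ = Σ Dₜ/(1+r)ᵗ + TV_7/(1+r)^7 = 169.7319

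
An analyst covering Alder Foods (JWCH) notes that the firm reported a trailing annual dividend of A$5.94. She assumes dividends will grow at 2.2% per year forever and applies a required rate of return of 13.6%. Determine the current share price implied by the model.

A$53.25

Gordon growth model: P₀ = D₁/(r − g). D₁ = 5.94 × (1 + 0.022) = 6.0707.
P₀ = 6.0707 / (0.136 − 0.022) = 6.0707 / 0.114 = 53.2516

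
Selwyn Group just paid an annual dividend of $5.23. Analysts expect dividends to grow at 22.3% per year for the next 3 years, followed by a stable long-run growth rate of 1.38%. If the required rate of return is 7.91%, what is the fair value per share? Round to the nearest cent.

Two-stage DDM. Project D₁…D_3 at 0.223, terminal growth 0.0138, discount at r = 0.0791.
D_1 = 6.3963
D_2 = 7.8227
D_3 = 9.5671
Terminal value at t=3: TV = D_4/(r−g) = 9.6991/(0.0791−0.0138) = 148.5320
P₀ = 6.3963/(1+0.0791)^1 + 7.8227/(1+0.0791)^2 + 9.5671/(1+0.0791)^3 + 148.5320/(1+0.0791)^3 = 138.4638

$138.46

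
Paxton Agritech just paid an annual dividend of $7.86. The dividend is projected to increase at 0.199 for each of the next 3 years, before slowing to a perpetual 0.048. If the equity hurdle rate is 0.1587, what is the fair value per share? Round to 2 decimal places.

Two-stage DDM. Project D₁…D_3 at 0.199, terminal growth 0.048, discount at r = 0.1587.
D_1 = 9.4241
D_2 = 11.2995
D_3 = 13.5482
Terminal value at t=3: TV = D_4/(r−g) = 14.1985/(0.1587−0.048) = 128.2607
P₀ = 9.4241/(1+0.1587)^1 + 11.2995/(1+0.1587)^2 + 13.5482/(1+0.1587)^3 + 128.2607/(1+0.1587)^3 = 107.7067

$107.71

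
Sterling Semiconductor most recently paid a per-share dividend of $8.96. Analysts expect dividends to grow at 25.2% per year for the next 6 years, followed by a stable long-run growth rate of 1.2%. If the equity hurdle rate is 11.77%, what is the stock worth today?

Two-stage DDM. Project D₁…D_6 at 0.252, terminal growth 0.012, discount at r = 0.1177.
D_1 = 11.2179
D_2 = 14.0448
D_3 = 17.5841
D_4 = 22.0153
D_5 = 27.5632
D_6 = 34.5091
Terminal value at t=6: TV = D_7/(r−g) = 34.9232/(0.1177−0.012) = 330.3996
P₀ = 11.2179/(1+0.1177)^1 + 14.0448/(1+0.1177)^2 + 17.5841/(1+0.1177)^3 + 22.0153/(1+0.1177)^4 + 27.5632/(1+0.1177)^5 + 34.5091/(1+0.1177)^6 + 330.3996/(1+0.1177)^6 = 250.9495

$250.95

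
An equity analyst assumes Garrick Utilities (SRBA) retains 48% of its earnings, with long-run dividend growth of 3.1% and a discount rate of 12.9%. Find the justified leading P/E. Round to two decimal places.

5.31

Payout ratio b = 1 − 0.48 = 0.52.
Justified leading P/E = b/(r−g) = 0.52/(0.129−0.031) = 5.3061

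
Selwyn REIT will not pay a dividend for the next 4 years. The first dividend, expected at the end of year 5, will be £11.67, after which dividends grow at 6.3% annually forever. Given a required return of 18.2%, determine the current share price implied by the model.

Deferred-dividend DDM. At t=4 the remaining stream is a growing perpetuity with first payment D_5 = 11.67.
V_4 = D_5/(r−g) = 11.67/(0.182−0.063) = 98.0672
P₀ = V_4/(1+r)^4 = 98.0672/(1+0.182)^4 = 50.2405

£50.24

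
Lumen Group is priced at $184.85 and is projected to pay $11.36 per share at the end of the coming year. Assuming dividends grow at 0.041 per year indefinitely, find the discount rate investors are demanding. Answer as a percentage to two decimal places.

10.25%

Rearranging the constant-growth DDM: r = D₁/P₀ + g.
r = 11.3600 / 184.85 + 0.041 = 0.06146 + 0.041 = 0.10246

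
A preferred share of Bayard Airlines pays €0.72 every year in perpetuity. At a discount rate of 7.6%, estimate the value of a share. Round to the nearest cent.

€9.47

Zero-growth DDM (perpetuity): P₀ = D/r = 0.72 / 0.076 = 9.4737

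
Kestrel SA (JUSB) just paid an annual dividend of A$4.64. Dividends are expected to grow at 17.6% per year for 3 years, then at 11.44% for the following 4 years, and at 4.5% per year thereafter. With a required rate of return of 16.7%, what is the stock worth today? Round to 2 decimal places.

A$64.90

Three-stage DDM. Project D₁…D_7; terminal Gordon value at t=7 with g = 0.045; discount at r = 0.167.
D_1 = 5.4566
D_2 = 6.4170
D_3 = 7.5464
D_4 = 8.4097
D_5 = 9.3718
D_6 = 10.4439
D_7 = 11.6387
TV_7 = 12.1624/(0.167−0.045) = 99.6921
P₀ = Σ Dₜ/(1+r)ᵗ + TV_7/(1+r)^7 = 64.9020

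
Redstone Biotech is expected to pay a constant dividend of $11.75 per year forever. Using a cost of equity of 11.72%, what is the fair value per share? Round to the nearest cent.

$100.26

Zero-growth DDM (perpetuity): P₀ = D/r = 11.75 / 0.1172 = 100.2560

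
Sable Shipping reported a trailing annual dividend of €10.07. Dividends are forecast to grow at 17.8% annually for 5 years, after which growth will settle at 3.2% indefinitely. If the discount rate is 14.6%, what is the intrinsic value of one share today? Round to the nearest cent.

€159.35

Two-stage DDM. Project D₁…D_5 at 0.178, terminal growth 0.032, discount at r = 0.146.
D_1 = 11.8625
D_2 = 13.9740
D_3 = 16.4613
D_4 = 19.3915
D_5 = 22.8431
Terminal value at t=5: TV = D_6/(r−g) = 23.5741/(0.146−0.032) = 206.7906
P₀ = 11.8625/(1+0.146)^1 + 13.9740/(1+0.146)^2 + 16.4613/(1+0.146)^3 + 19.3915/(1+0.146)^4 + 22.8431/(1+0.146)^5 + 206.7906/(1+0.146)^5 = 159.3465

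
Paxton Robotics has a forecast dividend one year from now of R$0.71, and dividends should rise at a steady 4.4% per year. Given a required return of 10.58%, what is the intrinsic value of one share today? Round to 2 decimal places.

Gordon growth model: P₀ = D₁/(r − g), with D₁ = 0.71 given directly.
P₀ = 0.7100 / (0.1058 − 0.044) = 0.7100 / 0.0618 = 11.4887

R$11.49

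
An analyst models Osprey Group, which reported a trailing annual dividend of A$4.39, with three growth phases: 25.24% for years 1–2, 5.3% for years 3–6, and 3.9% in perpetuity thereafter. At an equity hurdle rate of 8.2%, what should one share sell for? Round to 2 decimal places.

A$160.44

Three-stage DDM. Project D₁…D_6; terminal Gordon value at t=6 with g = 0.039; discount at r = 0.082.
D_1 = 5.4980
D_2 = 6.8857
D_3 = 7.2507
D_4 = 7.6350
D_5 = 8.0396
D_6 = 8.4657
TV_6 = 8.7959/(0.082−0.039) = 204.5555
P₀ = Σ Dₜ/(1+r)ᵗ + TV_6/(1+r)^6 = 160.4363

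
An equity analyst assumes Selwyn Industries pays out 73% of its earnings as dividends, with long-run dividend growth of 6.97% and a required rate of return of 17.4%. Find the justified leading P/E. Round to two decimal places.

Justified leading P/E = b/(r−g) = 0.73/(0.174−0.0697) = 6.9990

7.00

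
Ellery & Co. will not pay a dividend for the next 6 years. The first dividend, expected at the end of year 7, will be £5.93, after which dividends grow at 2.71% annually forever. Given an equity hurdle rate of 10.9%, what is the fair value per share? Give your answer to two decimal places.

Deferred-dividend DDM. At t=6 the remaining stream is a growing perpetuity with first payment D_7 = 5.93.
V_6 = D_7/(r−g) = 5.93/(0.109−0.0271) = 72.4054
P₀ = V_6/(1+r)^6 = 72.4054/(1+0.109)^6 = 38.9208

£38.92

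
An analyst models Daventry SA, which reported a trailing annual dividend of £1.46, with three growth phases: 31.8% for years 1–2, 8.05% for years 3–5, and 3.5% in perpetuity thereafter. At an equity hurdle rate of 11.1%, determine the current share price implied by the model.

£35.36

Three-stage DDM. Project D₁…D_5; terminal Gordon value at t=5 with g = 0.035; discount at r = 0.111.
D_1 = 1.9243
D_2 = 2.5362
D_3 = 2.7404
D_4 = 2.9610
D_5 = 3.1993
TV_5 = 3.3113/(0.111−0.035) = 43.5697
P₀ = Σ Dₜ/(1+r)ᵗ + TV_5/(1+r)^5 = 35.3590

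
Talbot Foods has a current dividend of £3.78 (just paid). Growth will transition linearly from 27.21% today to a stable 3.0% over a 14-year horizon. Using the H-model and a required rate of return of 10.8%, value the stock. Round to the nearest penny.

£132.04

H-model: P₀ = D₀[(1+g_L) + H(g_S−g_L)]/(r−g_L), with H = 14/2 = 7.
P₀ = 3.78 × [(1+0.03) + 7×(0.2721−0.03)] / (0.108−0.03)
   = 3.78 × 2.7247 / 0.078 = 132.0432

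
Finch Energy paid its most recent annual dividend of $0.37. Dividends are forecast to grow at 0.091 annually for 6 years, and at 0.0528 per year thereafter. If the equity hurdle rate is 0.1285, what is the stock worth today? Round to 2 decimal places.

Two-stage DDM. Project D₁…D_6 at 0.091, terminal growth 0.0528, discount at r = 0.1285.
D_1 = 0.4037
D_2 = 0.4404
D_3 = 0.4805
D_4 = 0.5242
D_5 = 0.5719
D_6 = 0.6240
Terminal value at t=6: TV = D_7/(r−g) = 0.6569/(0.1285−0.0528) = 8.6776
P₀ = 0.4037/(1+0.1285)^1 + 0.4404/(1+0.1285)^2 + 0.4805/(1+0.1285)^3 + 0.5242/(1+0.1285)^4 + 0.5719/(1+0.1285)^5 + 0.6240/(1+0.1285)^6 + 8.6776/(1+0.1285)^6 = 6.1770

$6.18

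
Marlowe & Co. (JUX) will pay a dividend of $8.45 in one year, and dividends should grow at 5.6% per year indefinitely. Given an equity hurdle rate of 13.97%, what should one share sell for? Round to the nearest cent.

Gordon growth model: P₀ = D₁/(r − g), with D₁ = 8.45 given directly.
P₀ = 8.4500 / (0.1397 − 0.056) = 8.4500 / 0.0837 = 100.9558

$100.96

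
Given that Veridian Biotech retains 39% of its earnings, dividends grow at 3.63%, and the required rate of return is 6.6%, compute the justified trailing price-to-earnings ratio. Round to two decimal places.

21.28

Payout ratio b = 1 − 0.39 = 0.61.
Justified trailing P/E = b(1+g)/(r−g) = 0.61×(1+0.0363)/(0.066−0.0363) = 21.2843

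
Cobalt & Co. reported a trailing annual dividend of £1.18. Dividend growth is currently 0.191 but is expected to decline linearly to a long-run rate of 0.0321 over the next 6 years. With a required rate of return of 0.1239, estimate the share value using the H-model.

H-model: P₀ = D₀[(1+g_L) + H(g_S−g_L)]/(r−g_L), with H = 6/2 = 3.
P₀ = 1.18 × [(1+0.0321) + 3×(0.191−0.0321)] / (0.1239−0.0321)
   = 1.18 × 1.5088 / 0.0918 = 19.3942

£19.39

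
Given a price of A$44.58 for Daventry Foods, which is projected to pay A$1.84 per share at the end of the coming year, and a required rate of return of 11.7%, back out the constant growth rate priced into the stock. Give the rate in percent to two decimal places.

From P₀ = D₁/(r − g), the implied growth is g = r − D₁/P₀.
g = 0.117 − 1.84/44.58 = 0.117 − 0.04127 = 0.07573

7.57%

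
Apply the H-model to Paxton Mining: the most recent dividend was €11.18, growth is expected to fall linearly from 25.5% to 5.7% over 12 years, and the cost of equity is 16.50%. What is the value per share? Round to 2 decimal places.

€232.40

H-model: P₀ = D₀[(1+g_L) + H(g_S−g_L)]/(r−g_L), with H = 12/2 = 6.
P₀ = 11.18 × [(1+0.057) + 6×(0.255−0.057)] / (0.165−0.057)
   = 11.18 × 2.2450 / 0.108 = 232.3991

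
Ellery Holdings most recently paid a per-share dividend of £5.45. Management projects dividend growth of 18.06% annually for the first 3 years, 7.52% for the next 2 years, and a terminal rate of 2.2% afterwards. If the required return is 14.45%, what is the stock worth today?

£72.35

Three-stage DDM. Project D₁…D_5; terminal Gordon value at t=5 with g = 0.022; discount at r = 0.1445.
D_1 = 6.4343
D_2 = 7.5963
D_3 = 8.9682
D_4 = 9.6426
D_5 = 10.3677
TV_5 = 10.5958/(0.1445−0.022) = 86.4964
P₀ = Σ Dₜ/(1+r)ᵗ + TV_5/(1+r)^5 = 72.3501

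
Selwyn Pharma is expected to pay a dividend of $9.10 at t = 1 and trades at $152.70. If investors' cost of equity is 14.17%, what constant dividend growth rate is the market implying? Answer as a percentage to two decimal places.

From P₀ = D₁/(r − g), the implied growth is g = r − D₁/P₀.
g = 0.1417 − 9.10/152.70 = 0.1417 − 0.05959 = 0.08211

8.21%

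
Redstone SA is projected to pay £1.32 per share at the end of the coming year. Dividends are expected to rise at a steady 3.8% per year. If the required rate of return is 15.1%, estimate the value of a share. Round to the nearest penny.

£11.68

Gordon growth model: P₀ = D₁/(r − g), with D₁ = 1.32 given directly.
P₀ = 1.3200 / (0.151 − 0.038) = 1.3200 / 0.113 = 11.6814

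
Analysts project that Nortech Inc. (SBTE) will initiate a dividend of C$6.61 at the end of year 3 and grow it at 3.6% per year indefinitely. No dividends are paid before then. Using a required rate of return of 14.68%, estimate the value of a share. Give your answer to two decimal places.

C$45.36

Deferred-dividend DDM. At t=2 the remaining stream is a growing perpetuity with first payment D_3 = 6.61.
V_2 = D_3/(r−g) = 6.61/(0.1468−0.036) = 59.6570
P₀ = V_2/(1+r)^2 = 59.6570/(1+0.1468)^2 = 45.3614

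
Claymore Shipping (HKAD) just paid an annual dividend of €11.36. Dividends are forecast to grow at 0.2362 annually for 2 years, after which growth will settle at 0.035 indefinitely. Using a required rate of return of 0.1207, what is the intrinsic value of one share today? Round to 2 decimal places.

Two-stage DDM. Project D₁…D_2 at 0.2362, terminal growth 0.035, discount at r = 0.1207.
D_1 = 14.0432
D_2 = 17.3602
Terminal value at t=2: TV = D_3/(r−g) = 17.9679/(0.1207−0.035) = 209.6599
P₀ = 14.0432/(1+0.1207)^1 + 17.3602/(1+0.1207)^2 + 209.6599/(1+0.1207)^2 = 193.2838

€193.28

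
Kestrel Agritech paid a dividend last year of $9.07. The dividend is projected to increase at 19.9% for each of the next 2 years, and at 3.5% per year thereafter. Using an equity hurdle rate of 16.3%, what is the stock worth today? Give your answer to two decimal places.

Two-stage DDM. Project D₁…D_2 at 0.199, terminal growth 0.035, discount at r = 0.163.
D_1 = 10.8749
D_2 = 13.0390
Terminal value at t=2: TV = D_3/(r−g) = 13.4954/(0.163−0.035) = 105.4329
P₀ = 10.8749/(1+0.163)^1 + 13.0390/(1+0.163)^2 + 105.4329/(1+0.163)^2 = 96.9410

$96.94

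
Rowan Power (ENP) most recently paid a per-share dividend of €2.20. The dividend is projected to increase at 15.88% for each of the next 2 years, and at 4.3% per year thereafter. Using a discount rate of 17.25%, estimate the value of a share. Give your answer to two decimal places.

Two-stage DDM. Project D₁…D_2 at 0.1588, terminal growth 0.043, discount at r = 0.1725.
D_1 = 2.5494
D_2 = 2.9542
Terminal value at t=2: TV = D_3/(r−g) = 3.0812/(0.1725−0.043) = 23.7933
P₀ = 2.5494/(1+0.1725)^1 + 2.9542/(1+0.1725)^2 + 23.7933/(1+0.1725)^2 = 21.6304

€21.63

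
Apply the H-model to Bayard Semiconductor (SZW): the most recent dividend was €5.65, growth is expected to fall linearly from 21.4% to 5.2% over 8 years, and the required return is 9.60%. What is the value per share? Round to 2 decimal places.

€218.30

H-model: P₀ = D₀[(1+g_L) + H(g_S−g_L)]/(r−g_L), with H = 8/2 = 4.
P₀ = 5.65 × [(1+0.052) + 4×(0.214−0.052)] / (0.096−0.052)
   = 5.65 × 1.7000 / 0.044 = 218.2955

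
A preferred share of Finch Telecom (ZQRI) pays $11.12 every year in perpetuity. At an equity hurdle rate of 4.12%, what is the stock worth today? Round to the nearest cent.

Zero-growth DDM (perpetuity): P₀ = D/r = 11.12 / 0.0412 = 269.9029

$269.90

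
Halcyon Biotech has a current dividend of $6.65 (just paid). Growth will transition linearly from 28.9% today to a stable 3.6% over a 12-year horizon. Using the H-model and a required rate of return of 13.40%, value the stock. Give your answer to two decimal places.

H-model: P₀ = D₀[(1+g_L) + H(g_S−g_L)]/(r−g_L), with H = 12/2 = 6.
P₀ = 6.65 × [(1+0.036) + 6×(0.289−0.036)] / (0.134−0.036)
   = 6.65 × 2.5540 / 0.098 = 173.3071

$173.31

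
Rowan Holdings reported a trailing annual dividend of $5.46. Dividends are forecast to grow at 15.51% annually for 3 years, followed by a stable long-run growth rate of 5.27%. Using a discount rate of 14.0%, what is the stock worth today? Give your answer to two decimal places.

Two-stage DDM. Project D₁…D_3 at 0.1551, terminal growth 0.0527, discount at r = 0.14.
D_1 = 6.3068
D_2 = 7.2850
D_3 = 8.4149
Terminal value at t=3: TV = D_4/(r−g) = 8.8584/(0.14−0.0527) = 101.4710
P₀ = 6.3068/(1+0.14)^1 + 7.2850/(1+0.14)^2 + 8.4149/(1+0.14)^3 + 101.4710/(1+0.14)^3 = 85.3078

$85.31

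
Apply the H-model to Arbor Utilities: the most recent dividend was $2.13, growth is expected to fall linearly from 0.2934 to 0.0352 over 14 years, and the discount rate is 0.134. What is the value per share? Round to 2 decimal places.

$61.28

H-model: P₀ = D₀[(1+g_L) + H(g_S−g_L)]/(r−g_L), with H = 14/2 = 7.
P₀ = 2.13 × [(1+0.0352) + 7×(0.2934−0.0352)] / (0.134−0.0352)
   = 2.13 × 2.8426 / 0.0988 = 61.2828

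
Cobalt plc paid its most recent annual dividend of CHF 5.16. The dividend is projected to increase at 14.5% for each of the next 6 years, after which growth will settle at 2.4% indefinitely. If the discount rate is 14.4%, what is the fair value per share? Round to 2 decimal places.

CHF 75.32

Two-stage DDM. Project D₁…D_6 at 0.145, terminal growth 0.024, discount at r = 0.144.
D_1 = 5.9082
D_2 = 6.7649
D_3 = 7.7458
D_4 = 8.8689
D_5 = 10.1549
D_6 = 11.6274
Terminal value at t=6: TV = D_7/(r−g) = 11.9065/(0.144−0.024) = 99.2205
P₀ = 5.9082/(1+0.144)^1 + 6.7649/(1+0.144)^2 + 7.7458/(1+0.144)^3 + 8.8689/(1+0.144)^4 + 10.1549/(1+0.144)^5 + 11.6274/(1+0.144)^6 + 99.2205/(1+0.144)^6 = 75.3183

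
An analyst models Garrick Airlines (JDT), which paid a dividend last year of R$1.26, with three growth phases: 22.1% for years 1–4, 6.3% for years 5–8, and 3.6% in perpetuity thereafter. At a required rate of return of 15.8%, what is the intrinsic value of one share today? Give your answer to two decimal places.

R$20.21

Three-stage DDM. Project D₁…D_8; terminal Gordon value at t=8 with g = 0.036; discount at r = 0.158.
D_1 = 1.5385
D_2 = 1.8785
D_3 = 2.2936
D_4 = 2.8005
D_5 = 2.9769
D_6 = 3.1645
D_7 = 3.3638
D_8 = 3.5757
TV_8 = 3.7045/(0.158−0.036) = 30.3645
P₀ = Σ Dₜ/(1+r)ᵗ + TV_8/(1+r)^8 = 20.2070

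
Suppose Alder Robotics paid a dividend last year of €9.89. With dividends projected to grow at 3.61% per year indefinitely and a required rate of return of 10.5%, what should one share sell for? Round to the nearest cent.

Gordon growth model: P₀ = D₁/(r − g). D₁ = 9.89 × (1 + 0.0361) = 10.2470.
P₀ = 10.2470 / (0.105 − 0.0361) = 10.2470 / 0.0689 = 148.7232

€148.72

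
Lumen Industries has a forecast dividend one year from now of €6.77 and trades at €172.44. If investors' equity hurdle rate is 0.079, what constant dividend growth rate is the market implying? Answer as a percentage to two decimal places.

From P₀ = D₁/(r − g), the implied growth is g = r − D₁/P₀.
g = 0.079 − 6.77/172.44 = 0.079 − 0.03926 = 0.03974

3.97%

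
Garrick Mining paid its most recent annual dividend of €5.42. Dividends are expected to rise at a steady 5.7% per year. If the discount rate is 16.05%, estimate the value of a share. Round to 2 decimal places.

Gordon growth model: P₀ = D₁/(r − g). D₁ = 5.42 × (1 + 0.057) = 5.7289.
P₀ = 5.7289 / (0.1605 − 0.057) = 5.7289 / 0.1035 = 55.3521

€55.35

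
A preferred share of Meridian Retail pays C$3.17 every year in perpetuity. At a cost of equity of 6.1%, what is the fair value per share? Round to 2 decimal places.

Zero-growth DDM (perpetuity): P₀ = D/r = 3.17 / 0.061 = 51.9672

C$51.97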